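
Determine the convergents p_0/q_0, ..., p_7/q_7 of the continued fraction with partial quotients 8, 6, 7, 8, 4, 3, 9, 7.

8/1, 49/6, 351/43, 2857/350, 11779/1443, 38194/4679, 355525/43554, 2526869/309557

Using the convergent recurrence p_i = a_i*p_{i-1} + p_{i-2}, q_i = a_i*q_{i-1} + q_{i-2} with p_{-2}=0, p_{-1}=1, q_{-2}=1, q_{-1}=0:
  i=0: a_0=8, p_0 = 8*1 + 0 = 8, q_0 = 8*0 + 1 = 1.
  i=1: a_1=6, p_1 = 6*8 + 1 = 49, q_1 = 6*1 + 0 = 6.
  i=2: a_2=7, p_2 = 7*49 + 8 = 351, q_2 = 7*6 + 1 = 43.
  i=3: a_3=8, p_3 = 8*351 + 49 = 2857, q_3 = 8*43 + 6 = 350.
  i=4: a_4=4, p_4 = 4*2857 + 351 = 11779, q_4 = 4*350 + 43 = 1443.
  i=5: a_5=3, p_5 = 3*11779 + 2857 = 38194, q_5 = 3*1443 + 350 = 4679.
  i=6: a_6=9, p_6 = 9*38194 + 11779 = 355525, q_6 = 9*4679 + 1443 = 43554.
  i=7: a_7=7, p_7 = 7*355525 + 38194 = 2526869, q_7 = 7*43554 + 4679 = 309557.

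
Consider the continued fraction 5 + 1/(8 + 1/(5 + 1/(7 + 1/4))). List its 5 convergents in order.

Using the convergent recurrence p_i = a_i*p_{i-1} + p_{i-2}, q_i = a_i*q_{i-1} + q_{i-2} with p_{-2}=0, p_{-1}=1, q_{-2}=1, q_{-1}=0:
  i=0: a_0=5, p_0 = 5*1 + 0 = 5, q_0 = 5*0 + 1 = 1.
  i=1: a_1=8, p_1 = 8*5 + 1 = 41, q_1 = 8*1 + 0 = 8.
  i=2: a_2=5, p_2 = 5*41 + 5 = 210, q_2 = 5*8 + 1 = 41.
  i=3: a_3=7, p_3 = 7*210 + 41 = 1511, q_3 = 7*41 + 8 = 295.
  i=4: a_4=4, p_4 = 4*1511 + 210 = 6254, q_4 = 4*295 + 41 = 1221.

5/1, 41/8, 210/41, 1511/295, 6254/1221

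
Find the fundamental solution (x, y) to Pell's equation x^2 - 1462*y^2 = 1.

First expand sqrt(1462) as a continued fraction. With x_i = (sqrt(1462) + m_i)/d_i and (m_0, d_0) = (0, 1): a_0 = floor(sqrt(1462)) = 38, since 38^2 = 1444 <= 1462 < 1521 = 39^2.
Iterate m_{i+1} = d_i*a_i - m_i, d_{i+1} = (1462 - m_{i+1}^2)/d_i, a_{i+1} = floor((a_0 + m_{i+1})/d_{i+1}):
  m_1 = 1*38 - 0 = 38, d_1 = (1462 - 38^2)/1 = 18/1 = 18, a_1 = floor((38 + 38)/18) = 4.
  m_2 = 18*4 - 38 = 34, d_2 = (1462 - 34^2)/18 = 306/18 = 17, a_2 = floor((38 + 34)/17) = 4.
  m_3 = 17*4 - 34 = 34, d_3 = (1462 - 34^2)/17 = 306/17 = 18, a_3 = floor((38 + 34)/18) = 4.
  m_4 = 18*4 - 34 = 38, d_4 = (1462 - 38^2)/18 = 18/18 = 1, a_4 = floor((38 + 38)/1) = 76.
  m_5 = 1*76 - 38 = 38, d_5 = (1462 - 38^2)/1 = 18/1 = 18: (m_5, d_5) = (m_1, d_1) = (38, 18), so from here the quotients repeat a_1, ..., a_4; the period length is 4.
So sqrt(1462) = [38; (4, 4, 4, 76)] with period length k = 4.
k is even, so the fundamental solution of x^2 - 1462y^2 = 1 is (p_{k-1}, q_{k-1}) = (p_3, q_3); compute convergents through index 3.
Convergents (p_i = a_i*p_{i-1} + p_{i-2}, q_i = a_i*q_{i-1} + q_{i-2} with p_{-2}=0, p_{-1}=1, q_{-2}=1, q_{-1}=0):
  i=0: a_0=38, p_0 = 38*1 + 0 = 38, q_0 = 38*0 + 1 = 1.
  i=1: a_1=4, p_1 = 4*38 + 1 = 153, q_1 = 4*1 + 0 = 4.
  i=2: a_2=4, p_2 = 4*153 + 38 = 650, q_2 = 4*4 + 1 = 17.
  i=3: a_3=4, p_3 = 4*650 + 153 = 2753, q_3 = 4*17 + 4 = 72.
Check: 2753^2 - 1462*72^2 = 7579009 - 7579008 = 1, so (x, y) = (2753, 72) solves the equation, and by the theorem it is the least positive solution.

(x, y) = (2753, 72)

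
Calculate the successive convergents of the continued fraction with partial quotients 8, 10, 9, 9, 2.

Using the convergent recurrence p_i = a_i*p_{i-1} + p_{i-2}, q_i = a_i*q_{i-1} + q_{i-2} with p_{-2}=0, p_{-1}=1, q_{-2}=1, q_{-1}=0:
  i=0: a_0=8, p_0 = 8*1 + 0 = 8, q_0 = 8*0 + 1 = 1.
  i=1: a_1=10, p_1 = 10*8 + 1 = 81, q_1 = 10*1 + 0 = 10.
  i=2: a_2=9, p_2 = 9*81 + 8 = 737, q_2 = 9*10 + 1 = 91.
  i=3: a_3=9, p_3 = 9*737 + 81 = 6714, q_3 = 9*91 + 10 = 829.
  i=4: a_4=2, p_4 = 2*6714 + 737 = 14165, q_4 = 2*829 + 91 = 1749.

8/1, 81/10, 737/91, 6714/829, 14165/1749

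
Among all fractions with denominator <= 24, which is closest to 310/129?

12/5

Expand x = 310/129 as a continued fraction with the Euclidean algorithm:
  310 = 2*129 + 52, so a_0 = 2.
  129 = 2*52 + 25, so a_1 = 2.
  52 = 2*25 + 2, so a_2 = 2.
  25 = 12*2 + 1, so a_3 = 12.
  2 = 2*1 + 0, so a_4 = 2.
so x = [2; 2, 2, 12, 2].
Convergents (p_i = a_i*p_{i-1} + p_{i-2}, q_i = a_i*q_{i-1} + q_{i-2} with p_{-2}=0, p_{-1}=1, q_{-2}=1, q_{-1}=0), until the denominator exceeds 24:
  i=0: a_0=2, p_0 = 2*1 + 0 = 2, q_0 = 2*0 + 1 = 1.
  i=1: a_1=2, p_1 = 2*2 + 1 = 5, q_1 = 2*1 + 0 = 2.
  i=2: a_2=2, p_2 = 2*5 + 2 = 12, q_2 = 2*2 + 1 = 5.
  i=3: a_3=12, p_3 = 12*12 + 5 = 149, q_3 = 12*5 + 2 = 62.
q_3 = 62 > 24, so the last convergent with denominator <= 24 is p_2/q_2 = 12/5.
The closest fraction with denominator <= 24 is either p_2/q_2 or the intermediate fraction (k*p_2 + p_1)/(k*q_2 + q_1) with the largest k >= 1 whose denominator stays <= 24; these approach x as k grows, and every other convergent or intermediate fraction in range is farther away.
Largest k: floor((24 - q_1)/q_2) = floor((24 - 2)/5) = 4.
That gives (4*12 + 5)/(4*5 + 2) = 53/22.
Compare the errors: |x - 12/5| = |310*5 - 12*129|/(129*5) = 2/645, and |x - 53/22| = |310*22 - 53*129|/(129*22) = 17/2838.
Cross-multiplying, 2*2838 = 5676 < 10965 = 17*645, so 2/645 is smaller: the convergent 12/5 is closer to x than 53/22.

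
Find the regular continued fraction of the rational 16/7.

[2; 3, 2]

Run the Euclidean algorithm on 16 and 7; the successive quotients are the partial quotients a_0, a_1, ... (each step inverts the fractional part left over by the previous one):
  16 = 2*7 + 2, so a_0 = 2.
  7 = 3*2 + 1, so a_1 = 3.
  2 = 2*1 + 0, so a_2 = 2.
The remainder reaches 0 after 3 divisions, so the expansion has 3 partial quotients, read off in order.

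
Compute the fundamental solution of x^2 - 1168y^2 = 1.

First expand sqrt(1168) as a continued fraction. With x_i = (sqrt(1168) + m_i)/d_i and (m_0, d_0) = (0, 1): a_0 = floor(sqrt(1168)) = 34, since 34^2 = 1156 <= 1168 < 1225 = 35^2.
Iterate m_{i+1} = d_i*a_i - m_i, d_{i+1} = (1168 - m_{i+1}^2)/d_i, a_{i+1} = floor((a_0 + m_{i+1})/d_{i+1}):
  m_1 = 1*34 - 0 = 34, d_1 = (1168 - 34^2)/1 = 12/1 = 12, a_1 = floor((34 + 34)/12) = 5.
  m_2 = 12*5 - 34 = 26, d_2 = (1168 - 26^2)/12 = 492/12 = 41, a_2 = floor((34 + 26)/41) = 1.
  m_3 = 41*1 - 26 = 15, d_3 = (1168 - 15^2)/41 = 943/41 = 23, a_3 = floor((34 + 15)/23) = 2.
  m_4 = 23*2 - 15 = 31, d_4 = (1168 - 31^2)/23 = 207/23 = 9, a_4 = floor((34 + 31)/9) = 7.
  m_5 = 9*7 - 31 = 32, d_5 = (1168 - 32^2)/9 = 144/9 = 16, a_5 = floor((34 + 32)/16) = 4.
  m_6 = 16*4 - 32 = 32, d_6 = (1168 - 32^2)/16 = 144/16 = 9, a_6 = floor((34 + 32)/9) = 7.
  m_7 = 9*7 - 32 = 31, d_7 = (1168 - 31^2)/9 = 207/9 = 23, a_7 = floor((34 + 31)/23) = 2.
  m_8 = 23*2 - 31 = 15, d_8 = (1168 - 15^2)/23 = 943/23 = 41, a_8 = floor((34 + 15)/41) = 1.
  m_9 = 41*1 - 15 = 26, d_9 = (1168 - 26^2)/41 = 492/41 = 12, a_9 = floor((34 + 26)/12) = 5.
  m_10 = 12*5 - 26 = 34, d_10 = (1168 - 34^2)/12 = 12/12 = 1, a_10 = floor((34 + 34)/1) = 68.
  m_11 = 1*68 - 34 = 34, d_11 = (1168 - 34^2)/1 = 12/1 = 12: (m_11, d_11) = (m_1, d_1) = (34, 12), so from here the quotients repeat a_1, ..., a_10; the period length is 10.
So sqrt(1168) = [34; (5, 1, 2, 7, 4, 7, 2, 1, 5, 68)] with period length k = 10.
k is even, so the fundamental solution of x^2 - 1168y^2 = 1 is (p_{k-1}, q_{k-1}) = (p_9, q_9); compute convergents through index 9.
Convergents (p_i = a_i*p_{i-1} + p_{i-2}, q_i = a_i*q_{i-1} + q_{i-2} with p_{-2}=0, p_{-1}=1, q_{-2}=1, q_{-1}=0):
  i=0: a_0=34, p_0 = 34*1 + 0 = 34, q_0 = 34*0 + 1 = 1.
  i=1: a_1=5, p_1 = 5*34 + 1 = 171, q_1 = 5*1 + 0 = 5.
  i=2: a_2=1, p_2 = 1*171 + 34 = 205, q_2 = 1*5 + 1 = 6.
  i=3: a_3=2, p_3 = 2*205 + 171 = 581, q_3 = 2*6 + 5 = 17.
  i=4: a_4=7, p_4 = 7*581 + 205 = 4272, q_4 = 7*17 + 6 = 125.
  i=5: a_5=4, p_5 = 4*4272 + 581 = 17669, q_5 = 4*125 + 17 = 517.
  i=6: a_6=7, p_6 = 7*17669 + 4272 = 127955, q_6 = 7*517 + 125 = 3744.
  i=7: a_7=2, p_7 = 2*127955 + 17669 = 273579, q_7 = 2*3744 + 517 = 8005.
  i=8: a_8=1, p_8 = 1*273579 + 127955 = 401534, q_8 = 1*8005 + 3744 = 11749.
  i=9: a_9=5, p_9 = 5*401534 + 273579 = 2281249, q_9 = 5*11749 + 8005 = 66750.
Check: 2281249^2 - 1168*66750^2 = 5204097000001 - 5204097000000 = 1, so (x, y) = (2281249, 66750) solves the equation, and by the theorem it is the least positive solution.

(x, y) = (2281249, 66750)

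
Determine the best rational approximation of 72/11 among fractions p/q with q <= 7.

46/7

Expand x = 72/11 as a continued fraction with the Euclidean algorithm:
  72 = 6*11 + 6, so a_0 = 6.
  11 = 1*6 + 5, so a_1 = 1.
  6 = 1*5 + 1, so a_2 = 1.
  5 = 5*1 + 0, so a_3 = 5.
so x = [6; 1, 1, 5].
Convergents (p_i = a_i*p_{i-1} + p_{i-2}, q_i = a_i*q_{i-1} + q_{i-2} with p_{-2}=0, p_{-1}=1, q_{-2}=1, q_{-1}=0), until the denominator exceeds 7:
  i=0: a_0=6, p_0 = 6*1 + 0 = 6, q_0 = 6*0 + 1 = 1.
  i=1: a_1=1, p_1 = 1*6 + 1 = 7, q_1 = 1*1 + 0 = 1.
  i=2: a_2=1, p_2 = 1*7 + 6 = 13, q_2 = 1*1 + 1 = 2.
  i=3: a_3=5, p_3 = 5*13 + 7 = 72, q_3 = 5*2 + 1 = 11.
q_3 = 11 > 7, so the last convergent with denominator <= 7 is p_2/q_2 = 13/2.
The closest fraction with denominator <= 7 is either p_2/q_2 or the intermediate fraction (k*p_2 + p_1)/(k*q_2 + q_1) with the largest k >= 1 whose denominator stays <= 7; these approach x as k grows, and every other convergent or intermediate fraction in range is farther away.
Largest k: floor((7 - q_1)/q_2) = floor((7 - 1)/2) = 3.
That gives (3*13 + 7)/(3*2 + 1) = 46/7.
Compare the errors: |x - 13/2| = |72*2 - 13*11|/(11*2) = 1/22, and |x - 46/7| = |72*7 - 46*11|/(11*7) = 2/77.
Cross-multiplying, 2*22 = 44 < 77 = 1*77, so 2/77 is smaller: the intermediate fraction 46/7 is closer to x than 13/2.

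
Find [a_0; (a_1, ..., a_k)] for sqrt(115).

Write x_i = (sqrt(115) + m_i)/d_i with (m_0, d_0) = (0, 1). a_0 = floor(sqrt(115)) = 10, since 10^2 = 100 <= 115 < 121 = 11^2.
Iterate m_{i+1} = d_i*a_i - m_i, d_{i+1} = (115 - m_{i+1}^2)/d_i, a_{i+1} = floor((a_0 + m_{i+1})/d_{i+1}):
  m_1 = 1*10 - 0 = 10, d_1 = (115 - 10^2)/1 = 15/1 = 15, a_1 = floor((10 + 10)/15) = 1.
  m_2 = 15*1 - 10 = 5, d_2 = (115 - 5^2)/15 = 90/15 = 6, a_2 = floor((10 + 5)/6) = 2.
  m_3 = 6*2 - 5 = 7, d_3 = (115 - 7^2)/6 = 66/6 = 11, a_3 = floor((10 + 7)/11) = 1.
  m_4 = 11*1 - 7 = 4, d_4 = (115 - 4^2)/11 = 99/11 = 9, a_4 = floor((10 + 4)/9) = 1.
  m_5 = 9*1 - 4 = 5, d_5 = (115 - 5^2)/9 = 90/9 = 10, a_5 = floor((10 + 5)/10) = 1.
  m_6 = 10*1 - 5 = 5, d_6 = (115 - 5^2)/10 = 90/10 = 9, a_6 = floor((10 + 5)/9) = 1.
  m_7 = 9*1 - 5 = 4, d_7 = (115 - 4^2)/9 = 99/9 = 11, a_7 = floor((10 + 4)/11) = 1.
  m_8 = 11*1 - 4 = 7, d_8 = (115 - 7^2)/11 = 66/11 = 6, a_8 = floor((10 + 7)/6) = 2.
  m_9 = 6*2 - 7 = 5, d_9 = (115 - 5^2)/6 = 90/6 = 15, a_9 = floor((10 + 5)/15) = 1.
  m_10 = 15*1 - 5 = 10, d_10 = (115 - 10^2)/15 = 15/15 = 1, a_10 = floor((10 + 10)/1) = 20.
  m_11 = 1*20 - 10 = 10, d_11 = (115 - 10^2)/1 = 15/1 = 15: (m_11, d_11) = (m_1, d_1) = (10, 15), so from here the quotients repeat a_1, ..., a_10; the period length is 10.
Hence the expansion of sqrt(115) is a_0 = 10 followed by the repeating block 1, 2, 1, 1, 1, 1, 1, 2, 1, 20 (period 10).

[10; (1, 2, 1, 1, 1, 1, 1, 2, 1, 20)]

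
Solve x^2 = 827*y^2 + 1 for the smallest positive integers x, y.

First expand sqrt(827) as a continued fraction. With x_i = (sqrt(827) + m_i)/d_i and (m_0, d_0) = (0, 1): a_0 = floor(sqrt(827)) = 28, since 28^2 = 784 <= 827 < 841 = 29^2.
Iterate m_{i+1} = d_i*a_i - m_i, d_{i+1} = (827 - m_{i+1}^2)/d_i, a_{i+1} = floor((a_0 + m_{i+1})/d_{i+1}):
  m_1 = 1*28 - 0 = 28, d_1 = (827 - 28^2)/1 = 43/1 = 43, a_1 = floor((28 + 28)/43) = 1.
  m_2 = 43*1 - 28 = 15, d_2 = (827 - 15^2)/43 = 602/43 = 14, a_2 = floor((28 + 15)/14) = 3.
  m_3 = 14*3 - 15 = 27, d_3 = (827 - 27^2)/14 = 98/14 = 7, a_3 = floor((28 + 27)/7) = 7.
  m_4 = 7*7 - 27 = 22, d_4 = (827 - 22^2)/7 = 343/7 = 49, a_4 = floor((28 + 22)/49) = 1.
  m_5 = 49*1 - 22 = 27, d_5 = (827 - 27^2)/49 = 98/49 = 2, a_5 = floor((28 + 27)/2) = 27.
  m_6 = 2*27 - 27 = 27, d_6 = (827 - 27^2)/2 = 98/2 = 49, a_6 = floor((28 + 27)/49) = 1.
  m_7 = 49*1 - 27 = 22, d_7 = (827 - 22^2)/49 = 343/49 = 7, a_7 = floor((28 + 22)/7) = 7.
  m_8 = 7*7 - 22 = 27, d_8 = (827 - 27^2)/7 = 98/7 = 14, a_8 = floor((28 + 27)/14) = 3.
  m_9 = 14*3 - 27 = 15, d_9 = (827 - 15^2)/14 = 602/14 = 43, a_9 = floor((28 + 15)/43) = 1.
  m_10 = 43*1 - 15 = 28, d_10 = (827 - 28^2)/43 = 43/43 = 1, a_10 = floor((28 + 28)/1) = 56.
  m_11 = 1*56 - 28 = 28, d_11 = (827 - 28^2)/1 = 43/1 = 43: (m_11, d_11) = (m_1, d_1) = (28, 43), so from here the quotients repeat a_1, ..., a_10; the period length is 10.
So sqrt(827) = [28; (1, 3, 7, 1, 27, 1, 7, 3, 1, 56)] with period length k = 10.
k is even, so the fundamental solution of x^2 - 827y^2 = 1 is (p_{k-1}, q_{k-1}) = (p_9, q_9); compute convergents through index 9.
Convergents (p_i = a_i*p_{i-1} + p_{i-2}, q_i = a_i*q_{i-1} + q_{i-2} with p_{-2}=0, p_{-1}=1, q_{-2}=1, q_{-1}=0):
  i=0: a_0=28, p_0 = 28*1 + 0 = 28, q_0 = 28*0 + 1 = 1.
  i=1: a_1=1, p_1 = 1*28 + 1 = 29, q_1 = 1*1 + 0 = 1.
  i=2: a_2=3, p_2 = 3*29 + 28 = 115, q_2 = 3*1 + 1 = 4.
  i=3: a_3=7, p_3 = 7*115 + 29 = 834, q_3 = 7*4 + 1 = 29.
  i=4: a_4=1, p_4 = 1*834 + 115 = 949, q_4 = 1*29 + 4 = 33.
  i=5: a_5=27, p_5 = 27*949 + 834 = 26457, q_5 = 27*33 + 29 = 920.
  i=6: a_6=1, p_6 = 1*26457 + 949 = 27406, q_6 = 1*920 + 33 = 953.
  i=7: a_7=7, p_7 = 7*27406 + 26457 = 218299, q_7 = 7*953 + 920 = 7591.
  i=8: a_8=3, p_8 = 3*218299 + 27406 = 682303, q_8 = 3*7591 + 953 = 23726.
  i=9: a_9=1, p_9 = 1*682303 + 218299 = 900602, q_9 = 1*23726 + 7591 = 31317.
Check: 900602^2 - 827*31317^2 = 811083962404 - 811083962403 = 1, so (x, y) = (900602, 31317) solves the equation, and by the theorem it is the least positive solution.

(x, y) = (900602, 31317)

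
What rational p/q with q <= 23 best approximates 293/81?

Expand x = 293/81 as a continued fraction with the Euclidean algorithm:
  293 = 3*81 + 50, so a_0 = 3.
  81 = 1*50 + 31, so a_1 = 1.
  50 = 1*31 + 19, so a_2 = 1.
  31 = 1*19 + 12, so a_3 = 1.
  19 = 1*12 + 7, so a_4 = 1.
  12 = 1*7 + 5, so a_5 = 1.
  7 = 1*5 + 2, so a_6 = 1.
  5 = 2*2 + 1, so a_7 = 2.
  2 = 2*1 + 0, so a_8 = 2.
so x = [3; 1, 1, 1, 1, 1, 1, 2, 2].
Convergents (p_i = a_i*p_{i-1} + p_{i-2}, q_i = a_i*q_{i-1} + q_{i-2} with p_{-2}=0, p_{-1}=1, q_{-2}=1, q_{-1}=0), until the denominator exceeds 23:
  i=0: a_0=3, p_0 = 3*1 + 0 = 3, q_0 = 3*0 + 1 = 1.
  i=1: a_1=1, p_1 = 1*3 + 1 = 4, q_1 = 1*1 + 0 = 1.
  i=2: a_2=1, p_2 = 1*4 + 3 = 7, q_2 = 1*1 + 1 = 2.
  i=3: a_3=1, p_3 = 1*7 + 4 = 11, q_3 = 1*2 + 1 = 3.
  i=4: a_4=1, p_4 = 1*11 + 7 = 18, q_4 = 1*3 + 2 = 5.
  i=5: a_5=1, p_5 = 1*18 + 11 = 29, q_5 = 1*5 + 3 = 8.
  i=6: a_6=1, p_6 = 1*29 + 18 = 47, q_6 = 1*8 + 5 = 13.
  i=7: a_7=2, p_7 = 2*47 + 29 = 123, q_7 = 2*13 + 8 = 34.
q_7 = 34 > 23, so the last convergent with denominator <= 23 is p_6/q_6 = 47/13.
The closest fraction with denominator <= 23 is either p_6/q_6 or the intermediate fraction (k*p_6 + p_5)/(k*q_6 + q_5) with the largest k >= 1 whose denominator stays <= 23; these approach x as k grows, and every other convergent or intermediate fraction in range is farther away.
Largest k: floor((23 - q_5)/q_6) = floor((23 - 8)/13) = 1.
That gives (1*47 + 29)/(1*13 + 8) = 76/21.
Compare the errors: |x - 47/13| = |293*13 - 47*81|/(81*13) = 2/1053, and |x - 76/21| = |293*21 - 76*81|/(81*21) = 3/1701.
Cross-multiplying, 3*1053 = 3159 < 3402 = 2*1701, so 3/1701 is smaller: the intermediate fraction 76/21 is closer to x than 47/13.

76/21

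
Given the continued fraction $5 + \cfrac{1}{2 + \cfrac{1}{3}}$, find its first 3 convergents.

5/1, 11/2, 38/7

Using the convergent recurrence p_i = a_i*p_{i-1} + p_{i-2}, q_i = a_i*q_{i-1} + q_{i-2} with p_{-2}=0, p_{-1}=1, q_{-2}=1, q_{-1}=0:
  i=0: a_0=5, p_0 = 5*1 + 0 = 5, q_0 = 5*0 + 1 = 1.
  i=1: a_1=2, p_1 = 2*5 + 1 = 11, q_1 = 2*1 + 0 = 2.
  i=2: a_2=3, p_2 = 3*11 + 5 = 38, q_2 = 3*2 + 1 = 7.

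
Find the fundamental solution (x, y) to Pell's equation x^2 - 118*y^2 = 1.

(x, y) = (306917, 28254)

First expand sqrt(118) as a continued fraction. With x_i = (sqrt(118) + m_i)/d_i and (m_0, d_0) = (0, 1): a_0 = floor(sqrt(118)) = 10, since 10^2 = 100 <= 118 < 121 = 11^2.
Iterate m_{i+1} = d_i*a_i - m_i, d_{i+1} = (118 - m_{i+1}^2)/d_i, a_{i+1} = floor((a_0 + m_{i+1})/d_{i+1}):
  m_1 = 1*10 - 0 = 10, d_1 = (118 - 10^2)/1 = 18/1 = 18, a_1 = floor((10 + 10)/18) = 1.
  m_2 = 18*1 - 10 = 8, d_2 = (118 - 8^2)/18 = 54/18 = 3, a_2 = floor((10 + 8)/3) = 6.
  m_3 = 3*6 - 8 = 10, d_3 = (118 - 10^2)/3 = 18/3 = 6, a_3 = floor((10 + 10)/6) = 3.
  m_4 = 6*3 - 10 = 8, d_4 = (118 - 8^2)/6 = 54/6 = 9, a_4 = floor((10 + 8)/9) = 2.
  m_5 = 9*2 - 8 = 10, d_5 = (118 - 10^2)/9 = 18/9 = 2, a_5 = floor((10 + 10)/2) = 10.
  m_6 = 2*10 - 10 = 10, d_6 = (118 - 10^2)/2 = 18/2 = 9, a_6 = floor((10 + 10)/9) = 2.
  m_7 = 9*2 - 10 = 8, d_7 = (118 - 8^2)/9 = 54/9 = 6, a_7 = floor((10 + 8)/6) = 3.
  m_8 = 6*3 - 8 = 10, d_8 = (118 - 10^2)/6 = 18/6 = 3, a_8 = floor((10 + 10)/3) = 6.
  m_9 = 3*6 - 10 = 8, d_9 = (118 - 8^2)/3 = 54/3 = 18, a_9 = floor((10 + 8)/18) = 1.
  m_10 = 18*1 - 8 = 10, d_10 = (118 - 10^2)/18 = 18/18 = 1, a_10 = floor((10 + 10)/1) = 20.
  m_11 = 1*20 - 10 = 10, d_11 = (118 - 10^2)/1 = 18/1 = 18: (m_11, d_11) = (m_1, d_1) = (10, 18), so from here the quotients repeat a_1, ..., a_10; the period length is 10.
So sqrt(118) = [10; (1, 6, 3, 2, 10, 2, 3, 6, 1, 20)] with period length k = 10.
k is even, so the fundamental solution of x^2 - 118y^2 = 1 is (p_{k-1}, q_{k-1}) = (p_9, q_9); compute convergents through index 9.
Convergents (p_i = a_i*p_{i-1} + p_{i-2}, q_i = a_i*q_{i-1} + q_{i-2} with p_{-2}=0, p_{-1}=1, q_{-2}=1, q_{-1}=0):
  i=0: a_0=10, p_0 = 10*1 + 0 = 10, q_0 = 10*0 + 1 = 1.
  i=1: a_1=1, p_1 = 1*10 + 1 = 11, q_1 = 1*1 + 0 = 1.
  i=2: a_2=6, p_2 = 6*11 + 10 = 76, q_2 = 6*1 + 1 = 7.
  i=3: a_3=3, p_3 = 3*76 + 11 = 239, q_3 = 3*7 + 1 = 22.
  i=4: a_4=2, p_4 = 2*239 + 76 = 554, q_4 = 2*22 + 7 = 51.
  i=5: a_5=10, p_5 = 10*554 + 239 = 5779, q_5 = 10*51 + 22 = 532.
  i=6: a_6=2, p_6 = 2*5779 + 554 = 12112, q_6 = 2*532 + 51 = 1115.
  i=7: a_7=3, p_7 = 3*12112 + 5779 = 42115, q_7 = 3*1115 + 532 = 3877.
  i=8: a_8=6, p_8 = 6*42115 + 12112 = 264802, q_8 = 6*3877 + 1115 = 24377.
  i=9: a_9=1, p_9 = 1*264802 + 42115 = 306917, q_9 = 1*24377 + 3877 = 28254.
Check: 306917^2 - 118*28254^2 = 94198044889 - 94198044888 = 1, so (x, y) = (306917, 28254) solves the equation, and by the theorem it is the least positive solution.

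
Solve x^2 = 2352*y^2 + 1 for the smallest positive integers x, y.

First expand sqrt(2352) as a continued fraction. With x_i = (sqrt(2352) + m_i)/d_i and (m_0, d_0) = (0, 1): a_0 = floor(sqrt(2352)) = 48, since 48^2 = 2304 <= 2352 < 2401 = 49^2.
Iterate m_{i+1} = d_i*a_i - m_i, d_{i+1} = (2352 - m_{i+1}^2)/d_i, a_{i+1} = floor((a_0 + m_{i+1})/d_{i+1}):
  m_1 = 1*48 - 0 = 48, d_1 = (2352 - 48^2)/1 = 48/1 = 48, a_1 = floor((48 + 48)/48) = 2.
  m_2 = 48*2 - 48 = 48, d_2 = (2352 - 48^2)/48 = 48/48 = 1, a_2 = floor((48 + 48)/1) = 96.
  m_3 = 1*96 - 48 = 48, d_3 = (2352 - 48^2)/1 = 48/1 = 48: (m_3, d_3) = (m_1, d_1) = (48, 48), so from here the quotients repeat a_1, a_2; the period length is 2.
So sqrt(2352) = [48; (2, 96)] with period length k = 2.
k is even, so the fundamental solution of x^2 - 2352y^2 = 1 is (p_{k-1}, q_{k-1}) = (p_1, q_1); compute convergents through index 1.
Convergents (p_i = a_i*p_{i-1} + p_{i-2}, q_i = a_i*q_{i-1} + q_{i-2} with p_{-2}=0, p_{-1}=1, q_{-2}=1, q_{-1}=0):
  i=0: a_0=48, p_0 = 48*1 + 0 = 48, q_0 = 48*0 + 1 = 1.
  i=1: a_1=2, p_1 = 2*48 + 1 = 97, q_1 = 2*1 + 0 = 2.
Check: 97^2 - 2352*2^2 = 9409 - 9408 = 1, so (x, y) = (97, 2) solves the equation, and by the theorem it is the least positive solution.

(x, y) = (97, 2)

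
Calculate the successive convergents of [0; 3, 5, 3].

Using the convergent recurrence p_i = a_i*p_{i-1} + p_{i-2}, q_i = a_i*q_{i-1} + q_{i-2} with p_{-2}=0, p_{-1}=1, q_{-2}=1, q_{-1}=0:
  i=0: a_0=0, p_0 = 0*1 + 0 = 0, q_0 = 0*0 + 1 = 1.
  i=1: a_1=3, p_1 = 3*0 + 1 = 1, q_1 = 3*1 + 0 = 3.
  i=2: a_2=5, p_2 = 5*1 + 0 = 5, q_2 = 5*3 + 1 = 16.
  i=3: a_3=3, p_3 = 3*5 + 1 = 16, q_3 = 3*16 + 3 = 51.

0/1, 1/3, 5/16, 16/51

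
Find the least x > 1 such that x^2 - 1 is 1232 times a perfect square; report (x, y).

(x, y) = (351, 10)

First expand sqrt(1232) as a continued fraction. With x_i = (sqrt(1232) + m_i)/d_i and (m_0, d_0) = (0, 1): a_0 = floor(sqrt(1232)) = 35, since 35^2 = 1225 <= 1232 < 1296 = 36^2.
Iterate m_{i+1} = d_i*a_i - m_i, d_{i+1} = (1232 - m_{i+1}^2)/d_i, a_{i+1} = floor((a_0 + m_{i+1})/d_{i+1}):
  m_1 = 1*35 - 0 = 35, d_1 = (1232 - 35^2)/1 = 7/1 = 7, a_1 = floor((35 + 35)/7) = 10.
  m_2 = 7*10 - 35 = 35, d_2 = (1232 - 35^2)/7 = 7/7 = 1, a_2 = floor((35 + 35)/1) = 70.
  m_3 = 1*70 - 35 = 35, d_3 = (1232 - 35^2)/1 = 7/1 = 7: (m_3, d_3) = (m_1, d_1) = (35, 7), so from here the quotients repeat a_1, a_2; the period length is 2.
So sqrt(1232) = [35; (10, 70)] with period length k = 2.
k is even, so the fundamental solution of x^2 - 1232y^2 = 1 is (p_{k-1}, q_{k-1}) = (p_1, q_1); compute convergents through index 1.
Convergents (p_i = a_i*p_{i-1} + p_{i-2}, q_i = a_i*q_{i-1} + q_{i-2} with p_{-2}=0, p_{-1}=1, q_{-2}=1, q_{-1}=0):
  i=0: a_0=35, p_0 = 35*1 + 0 = 35, q_0 = 35*0 + 1 = 1.
  i=1: a_1=10, p_1 = 10*35 + 1 = 351, q_1 = 10*1 + 0 = 10.
Check: 351^2 - 1232*10^2 = 123201 - 123200 = 1, so (x, y) = (351, 10) solves the equation, and by the theorem it is the least positive solution.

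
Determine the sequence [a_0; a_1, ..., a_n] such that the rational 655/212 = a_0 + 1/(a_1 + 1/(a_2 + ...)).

[3; 11, 6, 3]

Run the Euclidean algorithm on 655 and 212; the successive quotients are the partial quotients a_0, a_1, ... (each step inverts the fractional part left over by the previous one):
  655 = 3*212 + 19, so a_0 = 3.
  212 = 11*19 + 3, so a_1 = 11.
  19 = 6*3 + 1, so a_2 = 6.
  3 = 3*1 + 0, so a_3 = 3.
The remainder reaches 0 after 4 divisions, so the expansion has 4 partial quotients, read off in order.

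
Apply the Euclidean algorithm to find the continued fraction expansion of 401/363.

Run the Euclidean algorithm on 401 and 363; the successive quotients are the partial quotients a_0, a_1, ... (each step inverts the fractional part left over by the previous one):
  401 = 1*363 + 38, so a_0 = 1.
  363 = 9*38 + 21, so a_1 = 9.
  38 = 1*21 + 17, so a_2 = 1.
  21 = 1*17 + 4, so a_3 = 1.
  17 = 4*4 + 1, so a_4 = 4.
  4 = 4*1 + 0, so a_5 = 4.
The remainder reaches 0 after 6 divisions, so the expansion has 6 partial quotients, read off in order.

[1; 9, 1, 1, 4, 4]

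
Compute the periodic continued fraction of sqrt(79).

[8; (1, 7, 1, 16)]

Write x_i = (sqrt(79) + m_i)/d_i with (m_0, d_0) = (0, 1). a_0 = floor(sqrt(79)) = 8, since 8^2 = 64 <= 79 < 81 = 9^2.
Iterate m_{i+1} = d_i*a_i - m_i, d_{i+1} = (79 - m_{i+1}^2)/d_i, a_{i+1} = floor((a_0 + m_{i+1})/d_{i+1}):
  m_1 = 1*8 - 0 = 8, d_1 = (79 - 8^2)/1 = 15/1 = 15, a_1 = floor((8 + 8)/15) = 1.
  m_2 = 15*1 - 8 = 7, d_2 = (79 - 7^2)/15 = 30/15 = 2, a_2 = floor((8 + 7)/2) = 7.
  m_3 = 2*7 - 7 = 7, d_3 = (79 - 7^2)/2 = 30/2 = 15, a_3 = floor((8 + 7)/15) = 1.
  m_4 = 15*1 - 7 = 8, d_4 = (79 - 8^2)/15 = 15/15 = 1, a_4 = floor((8 + 8)/1) = 16.
  m_5 = 1*16 - 8 = 8, d_5 = (79 - 8^2)/1 = 15/1 = 15: (m_5, d_5) = (m_1, d_1) = (8, 15), so from here the quotients repeat a_1, ..., a_4; the period length is 4.
Hence the expansion of sqrt(79) is a_0 = 8 followed by the repeating block 1, 7, 1, 16 (period 4).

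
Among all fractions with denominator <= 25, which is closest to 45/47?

23/24

Expand x = 45/47 as a continued fraction with the Euclidean algorithm:
  45 = 0*47 + 45, so a_0 = 0.
  47 = 1*45 + 2, so a_1 = 1.
  45 = 22*2 + 1, so a_2 = 22.
  2 = 2*1 + 0, so a_3 = 2.
so x = [0; 1, 22, 2].
Convergents (p_i = a_i*p_{i-1} + p_{i-2}, q_i = a_i*q_{i-1} + q_{i-2} with p_{-2}=0, p_{-1}=1, q_{-2}=1, q_{-1}=0), until the denominator exceeds 25:
  i=0: a_0=0, p_0 = 0*1 + 0 = 0, q_0 = 0*0 + 1 = 1.
  i=1: a_1=1, p_1 = 1*0 + 1 = 1, q_1 = 1*1 + 0 = 1.
  i=2: a_2=22, p_2 = 22*1 + 0 = 22, q_2 = 22*1 + 1 = 23.
  i=3: a_3=2, p_3 = 2*22 + 1 = 45, q_3 = 2*23 + 1 = 47.
q_3 = 47 > 25, so the last convergent with denominator <= 25 is p_2/q_2 = 22/23.
The closest fraction with denominator <= 25 is either p_2/q_2 or the intermediate fraction (k*p_2 + p_1)/(k*q_2 + q_1) with the largest k >= 1 whose denominator stays <= 25; these approach x as k grows, and every other convergent or intermediate fraction in range is farther away.
Largest k: floor((25 - q_1)/q_2) = floor((25 - 1)/23) = 1.
That gives (1*22 + 1)/(1*23 + 1) = 23/24.
Compare the errors: |x - 22/23| = |45*23 - 22*47|/(47*23) = 1/1081, and |x - 23/24| = |45*24 - 23*47|/(47*24) = 1/1128.
Cross-multiplying, 1*1081 = 1081 < 1128 = 1*1128, so 1/1128 is smaller: the intermediate fraction 23/24 is closer to x than 22/23.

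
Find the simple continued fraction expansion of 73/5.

Run the Euclidean algorithm on 73 and 5; the successive quotients are the partial quotients a_0, a_1, ... (each step inverts the fractional part left over by the previous one):
  73 = 14*5 + 3, so a_0 = 14.
  5 = 1*3 + 2, so a_1 = 1.
  3 = 1*2 + 1, so a_2 = 1.
  2 = 2*1 + 0, so a_3 = 2.
The remainder reaches 0 after 4 divisions, so the expansion has 4 partial quotients, read off in order.

[14; 1, 1, 2]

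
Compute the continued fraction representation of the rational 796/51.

Run the Euclidean algorithm on 796 and 51; the successive quotients are the partial quotients a_0, a_1, ... (each step inverts the fractional part left over by the previous one):
  796 = 15*51 + 31, so a_0 = 15.
  51 = 1*31 + 20, so a_1 = 1.
  31 = 1*20 + 11, so a_2 = 1.
  20 = 1*11 + 9, so a_3 = 1.
  11 = 1*9 + 2, so a_4 = 1.
  9 = 4*2 + 1, so a_5 = 4.
  2 = 2*1 + 0, so a_6 = 2.
The remainder reaches 0 after 7 divisions, so the expansion has 7 partial quotients, read off in order.

[15; 1, 1, 1, 1, 4, 2]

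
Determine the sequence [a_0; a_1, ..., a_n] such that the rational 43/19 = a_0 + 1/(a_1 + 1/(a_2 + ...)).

Run the Euclidean algorithm on 43 and 19; the successive quotients are the partial quotients a_0, a_1, ... (each step inverts the fractional part left over by the previous one):
  43 = 2*19 + 5, so a_0 = 2.
  19 = 3*5 + 4, so a_1 = 3.
  5 = 1*4 + 1, so a_2 = 1.
  4 = 4*1 + 0, so a_3 = 4.
The remainder reaches 0 after 4 divisions, so the expansion has 4 partial quotients, read off in order.

[2; 3, 1, 4]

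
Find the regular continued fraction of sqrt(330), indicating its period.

[18; (6, 36)]

Write x_i = (sqrt(330) + m_i)/d_i with (m_0, d_0) = (0, 1). a_0 = floor(sqrt(330)) = 18, since 18^2 = 324 <= 330 < 361 = 19^2.
Iterate m_{i+1} = d_i*a_i - m_i, d_{i+1} = (330 - m_{i+1}^2)/d_i, a_{i+1} = floor((a_0 + m_{i+1})/d_{i+1}):
  m_1 = 1*18 - 0 = 18, d_1 = (330 - 18^2)/1 = 6/1 = 6, a_1 = floor((18 + 18)/6) = 6.
  m_2 = 6*6 - 18 = 18, d_2 = (330 - 18^2)/6 = 6/6 = 1, a_2 = floor((18 + 18)/1) = 36.
  m_3 = 1*36 - 18 = 18, d_3 = (330 - 18^2)/1 = 6/1 = 6: (m_3, d_3) = (m_1, d_1) = (18, 6), so from here the quotients repeat a_1, a_2; the period length is 2.
Hence the expansion of sqrt(330) is a_0 = 18 followed by the repeating block 6, 36 (period 2).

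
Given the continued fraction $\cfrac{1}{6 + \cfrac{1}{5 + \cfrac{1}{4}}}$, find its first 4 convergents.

0/1, 1/6, 5/31, 21/130

Using the convergent recurrence p_i = a_i*p_{i-1} + p_{i-2}, q_i = a_i*q_{i-1} + q_{i-2} with p_{-2}=0, p_{-1}=1, q_{-2}=1, q_{-1}=0:
  i=0: a_0=0, p_0 = 0*1 + 0 = 0, q_0 = 0*0 + 1 = 1.
  i=1: a_1=6, p_1 = 6*0 + 1 = 1, q_1 = 6*1 + 0 = 6.
  i=2: a_2=5, p_2 = 5*1 + 0 = 5, q_2 = 5*6 + 1 = 31.
  i=3: a_3=4, p_3 = 4*5 + 1 = 21, q_3 = 4*31 + 6 = 130.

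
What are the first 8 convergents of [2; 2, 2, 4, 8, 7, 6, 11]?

2/1, 5/2, 12/5, 53/22, 436/181, 3105/1289, 19066/7915, 212831/88354

Using the convergent recurrence p_i = a_i*p_{i-1} + p_{i-2}, q_i = a_i*q_{i-1} + q_{i-2} with p_{-2}=0, p_{-1}=1, q_{-2}=1, q_{-1}=0:
  i=0: a_0=2, p_0 = 2*1 + 0 = 2, q_0 = 2*0 + 1 = 1.
  i=1: a_1=2, p_1 = 2*2 + 1 = 5, q_1 = 2*1 + 0 = 2.
  i=2: a_2=2, p_2 = 2*5 + 2 = 12, q_2 = 2*2 + 1 = 5.
  i=3: a_3=4, p_3 = 4*12 + 5 = 53, q_3 = 4*5 + 2 = 22.
  i=4: a_4=8, p_4 = 8*53 + 12 = 436, q_4 = 8*22 + 5 = 181.
  i=5: a_5=7, p_5 = 7*436 + 53 = 3105, q_5 = 7*181 + 22 = 1289.
  i=6: a_6=6, p_6 = 6*3105 + 436 = 19066, q_6 = 6*1289 + 181 = 7915.
  i=7: a_7=11, p_7 = 11*19066 + 3105 = 212831, q_7 = 11*7915 + 1289 = 88354.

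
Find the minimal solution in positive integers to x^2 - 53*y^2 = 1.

(x, y) = (66249, 9100)

First expand sqrt(53) as a continued fraction. With x_i = (sqrt(53) + m_i)/d_i and (m_0, d_0) = (0, 1): a_0 = floor(sqrt(53)) = 7, since 7^2 = 49 <= 53 < 64 = 8^2.
Iterate m_{i+1} = d_i*a_i - m_i, d_{i+1} = (53 - m_{i+1}^2)/d_i, a_{i+1} = floor((a_0 + m_{i+1})/d_{i+1}):
  m_1 = 1*7 - 0 = 7, d_1 = (53 - 7^2)/1 = 4/1 = 4, a_1 = floor((7 + 7)/4) = 3.
  m_2 = 4*3 - 7 = 5, d_2 = (53 - 5^2)/4 = 28/4 = 7, a_2 = floor((7 + 5)/7) = 1.
  m_3 = 7*1 - 5 = 2, d_3 = (53 - 2^2)/7 = 49/7 = 7, a_3 = floor((7 + 2)/7) = 1.
  m_4 = 7*1 - 2 = 5, d_4 = (53 - 5^2)/7 = 28/7 = 4, a_4 = floor((7 + 5)/4) = 3.
  m_5 = 4*3 - 5 = 7, d_5 = (53 - 7^2)/4 = 4/4 = 1, a_5 = floor((7 + 7)/1) = 14.
  m_6 = 1*14 - 7 = 7, d_6 = (53 - 7^2)/1 = 4/1 = 4: (m_6, d_6) = (m_1, d_1) = (7, 4), so from here the quotients repeat a_1, ..., a_5; the period length is 5.
So sqrt(53) = [7; (3, 1, 1, 3, 14)] with period length k = 5.
k is odd, so (p_{k-1}, q_{k-1}) only solves x^2 - 53y^2 = -1 and the fundamental solution of x^2 - 53y^2 = 1 is (p_{2k-1}, q_{2k-1}) = (p_9, q_9); compute convergents through index 9, running through the period twice.
Convergents (p_i = a_i*p_{i-1} + p_{i-2}, q_i = a_i*q_{i-1} + q_{i-2} with p_{-2}=0, p_{-1}=1, q_{-2}=1, q_{-1}=0):
  i=0: a_0=7, p_0 = 7*1 + 0 = 7, q_0 = 7*0 + 1 = 1.
  i=1: a_1=3, p_1 = 3*7 + 1 = 22, q_1 = 3*1 + 0 = 3.
  i=2: a_2=1, p_2 = 1*22 + 7 = 29, q_2 = 1*3 + 1 = 4.
  i=3: a_3=1, p_3 = 1*29 + 22 = 51, q_3 = 1*4 + 3 = 7.
  i=4: a_4=3, p_4 = 3*51 + 29 = 182, q_4 = 3*7 + 4 = 25.
  i=5: a_5=14, p_5 = 14*182 + 51 = 2599, q_5 = 14*25 + 7 = 357.
  i=6: a_6=3, p_6 = 3*2599 + 182 = 7979, q_6 = 3*357 + 25 = 1096.
  i=7: a_7=1, p_7 = 1*7979 + 2599 = 10578, q_7 = 1*1096 + 357 = 1453.
  i=8: a_8=1, p_8 = 1*10578 + 7979 = 18557, q_8 = 1*1453 + 1096 = 2549.
  i=9: a_9=3, p_9 = 3*18557 + 10578 = 66249, q_9 = 3*2549 + 1453 = 9100.
Indeed p_4^2 - 53*q_4^2 = 33124 - 33125 = -1, not +1.
Check: 66249^2 - 53*9100^2 = 4388930001 - 4388930000 = 1, so (x, y) = (66249, 9100) solves the equation, and by the theorem it is the least positive solution.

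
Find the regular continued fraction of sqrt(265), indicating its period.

Write x_i = (sqrt(265) + m_i)/d_i with (m_0, d_0) = (0, 1). a_0 = floor(sqrt(265)) = 16, since 16^2 = 256 <= 265 < 289 = 17^2.
Iterate m_{i+1} = d_i*a_i - m_i, d_{i+1} = (265 - m_{i+1}^2)/d_i, a_{i+1} = floor((a_0 + m_{i+1})/d_{i+1}):
  m_1 = 1*16 - 0 = 16, d_1 = (265 - 16^2)/1 = 9/1 = 9, a_1 = floor((16 + 16)/9) = 3.
  m_2 = 9*3 - 16 = 11, d_2 = (265 - 11^2)/9 = 144/9 = 16, a_2 = floor((16 + 11)/16) = 1.
  m_3 = 16*1 - 11 = 5, d_3 = (265 - 5^2)/16 = 240/16 = 15, a_3 = floor((16 + 5)/15) = 1.
  m_4 = 15*1 - 5 = 10, d_4 = (265 - 10^2)/15 = 165/15 = 11, a_4 = floor((16 + 10)/11) = 2.
  m_5 = 11*2 - 10 = 12, d_5 = (265 - 12^2)/11 = 121/11 = 11, a_5 = floor((16 + 12)/11) = 2.
  m_6 = 11*2 - 12 = 10, d_6 = (265 - 10^2)/11 = 165/11 = 15, a_6 = floor((16 + 10)/15) = 1.
  m_7 = 15*1 - 10 = 5, d_7 = (265 - 5^2)/15 = 240/15 = 16, a_7 = floor((16 + 5)/16) = 1.
  m_8 = 16*1 - 5 = 11, d_8 = (265 - 11^2)/16 = 144/16 = 9, a_8 = floor((16 + 11)/9) = 3.
  m_9 = 9*3 - 11 = 16, d_9 = (265 - 16^2)/9 = 9/9 = 1, a_9 = floor((16 + 16)/1) = 32.
  m_10 = 1*32 - 16 = 16, d_10 = (265 - 16^2)/1 = 9/1 = 9: (m_10, d_10) = (m_1, d_1) = (16, 9), so from here the quotients repeat a_1, ..., a_9; the period length is 9.
Hence the expansion of sqrt(265) is a_0 = 16 followed by the repeating block 3, 1, 1, 2, 2, 1, 1, 3, 32 (period 9).

[16; (3, 1, 1, 2, 2, 1, 1, 3, 32)]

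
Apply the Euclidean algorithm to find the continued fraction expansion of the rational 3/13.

[0; 4, 3]

Run the Euclidean algorithm on 3 and 13; the successive quotients are the partial quotients a_0, a_1, ... (each step inverts the fractional part left over by the previous one):
  3 = 0*13 + 3, so a_0 = 0.
  13 = 4*3 + 1, so a_1 = 4.
  3 = 3*1 + 0, so a_2 = 3.
The remainder reaches 0 after 3 divisions, so the expansion has 3 partial quotients, read off in order.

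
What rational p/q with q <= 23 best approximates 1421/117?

Expand x = 1421/117 as a continued fraction with the Euclidean algorithm:
  1421 = 12*117 + 17, so a_0 = 12.
  117 = 6*17 + 15, so a_1 = 6.
  17 = 1*15 + 2, so a_2 = 1.
  15 = 7*2 + 1, so a_3 = 7.
  2 = 2*1 + 0, so a_4 = 2.
so x = [12; 6, 1, 7, 2].
Convergents (p_i = a_i*p_{i-1} + p_{i-2}, q_i = a_i*q_{i-1} + q_{i-2} with p_{-2}=0, p_{-1}=1, q_{-2}=1, q_{-1}=0), until the denominator exceeds 23:
  i=0: a_0=12, p_0 = 12*1 + 0 = 12, q_0 = 12*0 + 1 = 1.
  i=1: a_1=6, p_1 = 6*12 + 1 = 73, q_1 = 6*1 + 0 = 6.
  i=2: a_2=1, p_2 = 1*73 + 12 = 85, q_2 = 1*6 + 1 = 7.
  i=3: a_3=7, p_3 = 7*85 + 73 = 668, q_3 = 7*7 + 6 = 55.
q_3 = 55 > 23, so the last convergent with denominator <= 23 is p_2/q_2 = 85/7.
The closest fraction with denominator <= 23 is either p_2/q_2 or the intermediate fraction (k*p_2 + p_1)/(k*q_2 + q_1) with the largest k >= 1 whose denominator stays <= 23; these approach x as k grows, and every other convergent or intermediate fraction in range is farther away.
Largest k: floor((23 - q_1)/q_2) = floor((23 - 6)/7) = 2.
That gives (2*85 + 73)/(2*7 + 6) = 243/20.
Compare the errors: |x - 85/7| = |1421*7 - 85*117|/(117*7) = 2/819, and |x - 243/20| = |1421*20 - 243*117|/(117*20) = 11/2340.
Cross-multiplying, 2*2340 = 4680 < 9009 = 11*819, so 2/819 is smaller: the convergent 85/7 is closer to x than 243/20.

85/7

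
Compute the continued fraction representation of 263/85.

[3; 10, 1, 1, 1, 2]

Run the Euclidean algorithm on 263 and 85; the successive quotients are the partial quotients a_0, a_1, ... (each step inverts the fractional part left over by the previous one):
  263 = 3*85 + 8, so a_0 = 3.
  85 = 10*8 + 5, so a_1 = 10.
  8 = 1*5 + 3, so a_2 = 1.
  5 = 1*3 + 2, so a_3 = 1.
  3 = 1*2 + 1, so a_4 = 1.
  2 = 2*1 + 0, so a_5 = 2.
The remainder reaches 0 after 6 divisions, so the expansion has 6 partial quotients, read off in order.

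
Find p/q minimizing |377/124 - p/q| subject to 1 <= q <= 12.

3/1

Expand x = 377/124 as a continued fraction with the Euclidean algorithm:
  377 = 3*124 + 5, so a_0 = 3.
  124 = 24*5 + 4, so a_1 = 24.
  5 = 1*4 + 1, so a_2 = 1.
  4 = 4*1 + 0, so a_3 = 4.
so x = [3; 24, 1, 4].
Convergents (p_i = a_i*p_{i-1} + p_{i-2}, q_i = a_i*q_{i-1} + q_{i-2} with p_{-2}=0, p_{-1}=1, q_{-2}=1, q_{-1}=0), until the denominator exceeds 12:
  i=0: a_0=3, p_0 = 3*1 + 0 = 3, q_0 = 3*0 + 1 = 1.
  i=1: a_1=24, p_1 = 24*3 + 1 = 73, q_1 = 24*1 + 0 = 24.
q_1 = 24 > 12, so the last convergent with denominator <= 12 is p_0/q_0 = 3/1.
The closest fraction with denominator <= 12 is either p_0/q_0 or the intermediate fraction (k*p_0 + p_{-1})/(k*q_0 + q_{-1}) with the largest k >= 1 whose denominator stays <= 12; these approach x as k grows, and every other convergent or intermediate fraction in range is farther away.
Largest k: floor((12 - q_{-1})/q_0) = floor((12 - 0)/1) = 12 (using the seeds p_{-1} = 1, q_{-1} = 0).
That gives (12*3 + 1)/(12*1 + 0) = 37/12.
Compare the errors: |x - 3/1| = |377*1 - 3*124|/(124*1) = 5/124, and |x - 37/12| = |377*12 - 37*124|/(124*12) = 64/1488.
Cross-multiplying, 5*1488 = 7440 < 7936 = 64*124, so 5/124 is smaller: the convergent 3/1 is closer to x than 37/12.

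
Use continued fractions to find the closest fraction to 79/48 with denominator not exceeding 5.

Expand x = 79/48 as a continued fraction with the Euclidean algorithm:
  79 = 1*48 + 31, so a_0 = 1.
  48 = 1*31 + 17, so a_1 = 1.
  31 = 1*17 + 14, so a_2 = 1.
  17 = 1*14 + 3, so a_3 = 1.
  14 = 4*3 + 2, so a_4 = 4.
  3 = 1*2 + 1, so a_5 = 1.
  2 = 2*1 + 0, so a_6 = 2.
so x = [1; 1, 1, 1, 4, 1, 2].
Convergents (p_i = a_i*p_{i-1} + p_{i-2}, q_i = a_i*q_{i-1} + q_{i-2} with p_{-2}=0, p_{-1}=1, q_{-2}=1, q_{-1}=0), until the denominator exceeds 5:
  i=0: a_0=1, p_0 = 1*1 + 0 = 1, q_0 = 1*0 + 1 = 1.
  i=1: a_1=1, p_1 = 1*1 + 1 = 2, q_1 = 1*1 + 0 = 1.
  i=2: a_2=1, p_2 = 1*2 + 1 = 3, q_2 = 1*1 + 1 = 2.
  i=3: a_3=1, p_3 = 1*3 + 2 = 5, q_3 = 1*2 + 1 = 3.
  i=4: a_4=4, p_4 = 4*5 + 3 = 23, q_4 = 4*3 + 2 = 14.
q_4 = 14 > 5, so the last convergent with denominator <= 5 is p_3/q_3 = 5/3.
The closest fraction with denominator <= 5 is either p_3/q_3 or the intermediate fraction (k*p_3 + p_2)/(k*q_3 + q_2) with the largest k >= 1 whose denominator stays <= 5; these approach x as k grows, and every other convergent or intermediate fraction in range is farther away.
Largest k: floor((5 - q_2)/q_3) = floor((5 - 2)/3) = 1.
That gives (1*5 + 3)/(1*3 + 2) = 8/5.
Compare the errors: |x - 5/3| = |79*3 - 5*48|/(48*3) = 3/144, and |x - 8/5| = |79*5 - 8*48|/(48*5) = 11/240.
Cross-multiplying, 3*240 = 720 < 1584 = 11*144, so 3/144 is smaller: the convergent 5/3 is closer to x than 8/5.

5/3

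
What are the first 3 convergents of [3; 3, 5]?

3/1, 10/3, 53/16

Using the convergent recurrence p_i = a_i*p_{i-1} + p_{i-2}, q_i = a_i*q_{i-1} + q_{i-2} with p_{-2}=0, p_{-1}=1, q_{-2}=1, q_{-1}=0:
  i=0: a_0=3, p_0 = 3*1 + 0 = 3, q_0 = 3*0 + 1 = 1.
  i=1: a_1=3, p_1 = 3*3 + 1 = 10, q_1 = 3*1 + 0 = 3.
  i=2: a_2=5, p_2 = 5*10 + 3 = 53, q_2 = 5*3 + 1 = 16.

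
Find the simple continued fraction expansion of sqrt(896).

Write x_i = (sqrt(896) + m_i)/d_i with (m_0, d_0) = (0, 1). a_0 = floor(sqrt(896)) = 29, since 29^2 = 841 <= 896 < 900 = 30^2.
Iterate m_{i+1} = d_i*a_i - m_i, d_{i+1} = (896 - m_{i+1}^2)/d_i, a_{i+1} = floor((a_0 + m_{i+1})/d_{i+1}):
  m_1 = 1*29 - 0 = 29, d_1 = (896 - 29^2)/1 = 55/1 = 55, a_1 = floor((29 + 29)/55) = 1.
  m_2 = 55*1 - 29 = 26, d_2 = (896 - 26^2)/55 = 220/55 = 4, a_2 = floor((29 + 26)/4) = 13.
  m_3 = 4*13 - 26 = 26, d_3 = (896 - 26^2)/4 = 220/4 = 55, a_3 = floor((29 + 26)/55) = 1.
  m_4 = 55*1 - 26 = 29, d_4 = (896 - 29^2)/55 = 55/55 = 1, a_4 = floor((29 + 29)/1) = 58.
  m_5 = 1*58 - 29 = 29, d_5 = (896 - 29^2)/1 = 55/1 = 55: (m_5, d_5) = (m_1, d_1) = (29, 55), so from here the quotients repeat a_1, ..., a_4; the period length is 4.
Hence the expansion of sqrt(896) is a_0 = 29 followed by the repeating block 1, 13, 1, 58 (period 4).

[29; (1, 13, 1, 58)]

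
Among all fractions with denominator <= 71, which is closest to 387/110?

197/56

Expand x = 387/110 as a continued fraction with the Euclidean algorithm:
  387 = 3*110 + 57, so a_0 = 3.
  110 = 1*57 + 53, so a_1 = 1.
  57 = 1*53 + 4, so a_2 = 1.
  53 = 13*4 + 1, so a_3 = 13.
  4 = 4*1 + 0, so a_4 = 4.
so x = [3; 1, 1, 13, 4].
Convergents (p_i = a_i*p_{i-1} + p_{i-2}, q_i = a_i*q_{i-1} + q_{i-2} with p_{-2}=0, p_{-1}=1, q_{-2}=1, q_{-1}=0), until the denominator exceeds 71:
  i=0: a_0=3, p_0 = 3*1 + 0 = 3, q_0 = 3*0 + 1 = 1.
  i=1: a_1=1, p_1 = 1*3 + 1 = 4, q_1 = 1*1 + 0 = 1.
  i=2: a_2=1, p_2 = 1*4 + 3 = 7, q_2 = 1*1 + 1 = 2.
  i=3: a_3=13, p_3 = 13*7 + 4 = 95, q_3 = 13*2 + 1 = 27.
  i=4: a_4=4, p_4 = 4*95 + 7 = 387, q_4 = 4*27 + 2 = 110.
q_4 = 110 > 71, so the last convergent with denominator <= 71 is p_3/q_3 = 95/27.
The closest fraction with denominator <= 71 is either p_3/q_3 or the intermediate fraction (k*p_3 + p_2)/(k*q_3 + q_2) with the largest k >= 1 whose denominator stays <= 71; these approach x as k grows, and every other convergent or intermediate fraction in range is farther away.
Largest k: floor((71 - q_2)/q_3) = floor((71 - 2)/27) = 2.
That gives (2*95 + 7)/(2*27 + 2) = 197/56.
Compare the errors: |x - 95/27| = |387*27 - 95*110|/(110*27) = 1/2970, and |x - 197/56| = |387*56 - 197*110|/(110*56) = 2/6160.
Cross-multiplying, 2*2970 = 5940 < 6160 = 1*6160, so 2/6160 is smaller: the intermediate fraction 197/56 is closer to x than 95/27.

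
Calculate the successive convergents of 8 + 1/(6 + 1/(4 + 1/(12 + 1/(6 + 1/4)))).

Using the convergent recurrence p_i = a_i*p_{i-1} + p_{i-2}, q_i = a_i*q_{i-1} + q_{i-2} with p_{-2}=0, p_{-1}=1, q_{-2}=1, q_{-1}=0:
  i=0: a_0=8, p_0 = 8*1 + 0 = 8, q_0 = 8*0 + 1 = 1.
  i=1: a_1=6, p_1 = 6*8 + 1 = 49, q_1 = 6*1 + 0 = 6.
  i=2: a_2=4, p_2 = 4*49 + 8 = 204, q_2 = 4*6 + 1 = 25.
  i=3: a_3=12, p_3 = 12*204 + 49 = 2497, q_3 = 12*25 + 6 = 306.
  i=4: a_4=6, p_4 = 6*2497 + 204 = 15186, q_4 = 6*306 + 25 = 1861.
  i=5: a_5=4, p_5 = 4*15186 + 2497 = 63241, q_5 = 4*1861 + 306 = 7750.

8/1, 49/6, 204/25, 2497/306, 15186/1861, 63241/7750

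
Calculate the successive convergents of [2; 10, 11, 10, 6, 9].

Using the convergent recurrence p_i = a_i*p_{i-1} + p_{i-2}, q_i = a_i*q_{i-1} + q_{i-2} with p_{-2}=0, p_{-1}=1, q_{-2}=1, q_{-1}=0:
  i=0: a_0=2, p_0 = 2*1 + 0 = 2, q_0 = 2*0 + 1 = 1.
  i=1: a_1=10, p_1 = 10*2 + 1 = 21, q_1 = 10*1 + 0 = 10.
  i=2: a_2=11, p_2 = 11*21 + 2 = 233, q_2 = 11*10 + 1 = 111.
  i=3: a_3=10, p_3 = 10*233 + 21 = 2351, q_3 = 10*111 + 10 = 1120.
  i=4: a_4=6, p_4 = 6*2351 + 233 = 14339, q_4 = 6*1120 + 111 = 6831.
  i=5: a_5=9, p_5 = 9*14339 + 2351 = 131402, q_5 = 9*6831 + 1120 = 62599.

2/1, 21/10, 233/111, 2351/1120, 14339/6831, 131402/62599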